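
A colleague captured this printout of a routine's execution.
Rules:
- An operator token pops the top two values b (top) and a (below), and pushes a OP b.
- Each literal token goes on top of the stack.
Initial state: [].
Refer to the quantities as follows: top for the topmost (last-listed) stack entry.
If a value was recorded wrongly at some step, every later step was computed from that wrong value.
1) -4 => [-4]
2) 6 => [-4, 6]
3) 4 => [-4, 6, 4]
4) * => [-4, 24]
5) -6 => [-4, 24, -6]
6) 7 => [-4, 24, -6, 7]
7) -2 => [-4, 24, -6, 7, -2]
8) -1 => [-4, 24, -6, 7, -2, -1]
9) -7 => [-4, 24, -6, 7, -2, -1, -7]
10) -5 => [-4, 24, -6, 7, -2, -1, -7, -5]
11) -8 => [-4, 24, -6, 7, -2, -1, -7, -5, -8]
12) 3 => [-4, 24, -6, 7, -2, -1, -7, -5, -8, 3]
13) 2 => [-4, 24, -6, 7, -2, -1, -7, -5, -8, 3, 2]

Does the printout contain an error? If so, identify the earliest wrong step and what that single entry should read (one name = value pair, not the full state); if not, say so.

1. push -4: top = -4 (in agreement)
2. push 6: top = 6 (confirmed correct)
3. push 4: top = 4 (verified)
4. 6 * 4 = 24 (matches)
5. push -6: top = -6 (agrees with the printout)
6. push 7: top = 7 (agrees with the printout)
7. push -2: top = -2 (matches)
8. push -1: top = -1 (confirmed correct)
9. push -7: top = -7 (matches)
10. push -5: top = -5 (consistent with the printout)
11. push -8: top = -8 (agrees with the printout)
12. push 3: top = 3 (confirmed correct)
13. push 2: top = 2 (agrees with the printout)
All entries verified; no error found.

no error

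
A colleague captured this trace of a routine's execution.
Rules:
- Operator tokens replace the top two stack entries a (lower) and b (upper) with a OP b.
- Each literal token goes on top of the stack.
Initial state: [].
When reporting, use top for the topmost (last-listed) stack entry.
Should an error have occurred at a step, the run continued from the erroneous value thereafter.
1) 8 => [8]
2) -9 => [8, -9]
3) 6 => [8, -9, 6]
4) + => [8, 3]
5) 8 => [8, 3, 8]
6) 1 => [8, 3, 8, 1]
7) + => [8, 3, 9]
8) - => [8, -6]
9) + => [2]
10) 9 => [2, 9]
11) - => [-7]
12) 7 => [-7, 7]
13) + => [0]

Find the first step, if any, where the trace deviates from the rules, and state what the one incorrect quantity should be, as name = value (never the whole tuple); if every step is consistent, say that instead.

Recomputing the run from the initial state:
step 1: [8]
step 2: [8, -9]
step 3: [8, -9, 6]
step 4: [8, -3]
step 5: [8, -3, 8]
step 6: [8, -3, 8, 1]
step 7: [8, -3, 9]
step 8: [8, -12]
step 9: [-4]
step 10: [-4, 9]
step 11: [-13]
step 12: [-13, 7]
step 13: [-6]
The first disagreement with the trace is at step 4, where the value should be top = -3.

step 4, top = -3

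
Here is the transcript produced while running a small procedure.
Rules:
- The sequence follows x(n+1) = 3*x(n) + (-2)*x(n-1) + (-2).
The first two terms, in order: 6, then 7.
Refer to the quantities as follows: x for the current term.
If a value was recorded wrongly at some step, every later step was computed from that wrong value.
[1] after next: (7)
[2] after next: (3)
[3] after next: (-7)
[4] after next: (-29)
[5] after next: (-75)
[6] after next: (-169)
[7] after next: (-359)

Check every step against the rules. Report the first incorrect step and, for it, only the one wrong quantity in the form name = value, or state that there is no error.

step 1: x = 3*(7) + (-2)*(6) + (-2) = 7 -> no discrepancy
step 2: x = 3*(7) + (-2)*(7) + (-2) = 5 -> the transcript has a different value
Conclusion: step 2 carries the first error; the entry should be x = 5.

step 2, x = 5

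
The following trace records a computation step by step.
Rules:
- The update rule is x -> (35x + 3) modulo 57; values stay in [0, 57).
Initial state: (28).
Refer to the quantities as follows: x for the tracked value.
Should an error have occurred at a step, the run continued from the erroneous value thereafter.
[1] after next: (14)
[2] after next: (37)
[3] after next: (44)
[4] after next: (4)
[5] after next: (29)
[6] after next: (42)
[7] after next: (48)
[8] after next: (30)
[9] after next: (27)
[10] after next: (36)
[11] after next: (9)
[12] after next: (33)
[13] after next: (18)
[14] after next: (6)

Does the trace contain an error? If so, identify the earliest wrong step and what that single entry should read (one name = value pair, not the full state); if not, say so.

step 6, x = 49

Recomputing the run from the initial state:
step 1: x = 14
step 2: x = 37
step 3: x = 44
step 4: x = 4
step 5: x = 29
step 6: x = 49
step 7: x = 8
step 8: x = 55
step 9: x = 47
step 10: x = 52
step 11: x = 56
step 12: x = 25
step 13: x = 23
step 14: x = 10
The first disagreement with the trace is at step 6, where the value should be x = 49.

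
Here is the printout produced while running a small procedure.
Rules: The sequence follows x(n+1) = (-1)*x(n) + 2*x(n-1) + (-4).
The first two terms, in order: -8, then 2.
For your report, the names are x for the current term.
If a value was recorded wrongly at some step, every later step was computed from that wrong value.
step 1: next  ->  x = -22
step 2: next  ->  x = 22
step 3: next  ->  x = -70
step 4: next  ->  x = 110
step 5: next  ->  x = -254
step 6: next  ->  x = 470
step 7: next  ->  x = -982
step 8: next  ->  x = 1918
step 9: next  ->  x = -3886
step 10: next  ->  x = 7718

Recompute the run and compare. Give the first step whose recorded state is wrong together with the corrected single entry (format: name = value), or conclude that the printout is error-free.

no error

1. x = -1*(2) + (2)*(-8) + (-4) = -22 (checks out)
2. x = -1*(-22) + (2)*(2) + (-4) = 22 (confirmed correct)
3. x = -1*(22) + (2)*(-22) + (-4) = -70 (matches)
4. x = -1*(-70) + (2)*(22) + (-4) = 110 (verified)
5. x = -1*(110) + (2)*(-70) + (-4) = -254 (verified)
6. x = -1*(-254) + (2)*(110) + (-4) = 470 (in agreement)
7. x = -1*(470) + (2)*(-254) + (-4) = -982 (matches)
8. x = -1*(-982) + (2)*(470) + (-4) = 1918 (matches)
9. x = -1*(1918) + (2)*(-982) + (-4) = -3886 (in agreement)
10. x = -1*(-3886) + (2)*(1918) + (-4) = 7718 (checks out)
The recomputation confirms every line.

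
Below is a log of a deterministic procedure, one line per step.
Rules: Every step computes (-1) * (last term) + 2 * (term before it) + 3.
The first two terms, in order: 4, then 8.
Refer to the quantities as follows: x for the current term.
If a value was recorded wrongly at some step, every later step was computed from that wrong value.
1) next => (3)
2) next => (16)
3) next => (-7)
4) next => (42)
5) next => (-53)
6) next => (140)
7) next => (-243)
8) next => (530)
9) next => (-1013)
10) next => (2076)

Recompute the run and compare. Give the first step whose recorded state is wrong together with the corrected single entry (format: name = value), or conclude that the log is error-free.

step 8, x = 526

Recomputing the run from the initial state:
step 1: x = 3
step 2: x = 16
step 3: x = -7
step 4: x = 42
step 5: x = -53
step 6: x = 140
step 7: x = -243
step 8: x = 526
step 9: x = -1009
step 10: x = 2064
The first disagreement with the log is at step 8, where the value should be x = 526.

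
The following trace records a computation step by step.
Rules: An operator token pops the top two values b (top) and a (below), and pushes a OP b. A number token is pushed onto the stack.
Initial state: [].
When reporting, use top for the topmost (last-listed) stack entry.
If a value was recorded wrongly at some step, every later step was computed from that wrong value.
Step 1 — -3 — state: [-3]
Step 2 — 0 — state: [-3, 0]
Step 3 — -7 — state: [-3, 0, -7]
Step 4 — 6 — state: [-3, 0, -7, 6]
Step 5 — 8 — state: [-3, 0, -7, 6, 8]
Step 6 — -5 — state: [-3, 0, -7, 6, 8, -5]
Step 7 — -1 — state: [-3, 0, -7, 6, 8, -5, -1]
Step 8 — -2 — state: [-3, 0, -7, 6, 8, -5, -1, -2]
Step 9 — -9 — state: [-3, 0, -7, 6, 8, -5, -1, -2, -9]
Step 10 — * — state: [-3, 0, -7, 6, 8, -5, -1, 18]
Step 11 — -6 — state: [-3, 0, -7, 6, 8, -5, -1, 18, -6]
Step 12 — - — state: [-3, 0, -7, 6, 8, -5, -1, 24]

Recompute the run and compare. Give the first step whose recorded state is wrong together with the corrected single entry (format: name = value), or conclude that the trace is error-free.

no error

step 1: push -3: top = -3 -> confirmed correct
step 2: push 0: top = 0 -> in agreement
step 3: push -7: top = -7 -> exactly as logged
step 4: push 6: top = 6 -> consistent with the trace
step 5: push 8: top = 8 -> matches
step 6: push -5: top = -5 -> confirmed correct
step 7: push -1: top = -1 -> matches
step 8: push -2: top = -2 -> checks out
step 9: push -9: top = -9 -> verified
step 10: -2 * -9 = 18 -> agrees with the trace
step 11: push -6: top = -6 -> checks out
step 12: 18 - -6 = 24 -> exactly as logged
All steps check out; nothing to correct.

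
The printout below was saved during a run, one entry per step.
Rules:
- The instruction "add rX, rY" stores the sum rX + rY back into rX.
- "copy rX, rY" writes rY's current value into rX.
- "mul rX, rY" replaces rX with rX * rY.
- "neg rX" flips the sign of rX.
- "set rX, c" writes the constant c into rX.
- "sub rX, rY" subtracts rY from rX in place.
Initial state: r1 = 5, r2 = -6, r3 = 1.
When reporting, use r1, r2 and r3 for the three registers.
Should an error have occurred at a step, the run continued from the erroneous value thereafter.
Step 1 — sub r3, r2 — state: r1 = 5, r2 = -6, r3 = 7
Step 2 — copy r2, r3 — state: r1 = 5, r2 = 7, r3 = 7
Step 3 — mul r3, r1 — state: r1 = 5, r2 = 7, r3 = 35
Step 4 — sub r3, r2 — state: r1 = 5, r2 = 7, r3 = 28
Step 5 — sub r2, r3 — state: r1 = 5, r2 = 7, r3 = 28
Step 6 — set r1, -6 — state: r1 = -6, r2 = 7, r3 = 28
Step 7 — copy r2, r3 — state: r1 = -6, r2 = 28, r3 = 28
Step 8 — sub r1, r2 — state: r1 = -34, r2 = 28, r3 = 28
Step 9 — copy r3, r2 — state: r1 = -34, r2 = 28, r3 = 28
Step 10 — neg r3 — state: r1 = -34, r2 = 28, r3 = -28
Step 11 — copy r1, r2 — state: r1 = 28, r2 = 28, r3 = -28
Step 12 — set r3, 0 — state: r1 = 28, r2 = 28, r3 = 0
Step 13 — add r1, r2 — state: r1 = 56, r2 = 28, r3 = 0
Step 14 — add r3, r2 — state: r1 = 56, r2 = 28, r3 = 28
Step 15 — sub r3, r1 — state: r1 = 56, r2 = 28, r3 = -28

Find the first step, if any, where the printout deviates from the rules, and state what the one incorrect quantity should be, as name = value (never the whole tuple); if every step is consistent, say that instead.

Recomputing the run from the initial state:
step 1: r1 = 5, r2 = -6, r3 = 7
step 2: r1 = 5, r2 = 7, r3 = 7
step 3: r1 = 5, r2 = 7, r3 = 35
step 4: r1 = 5, r2 = 7, r3 = 28
step 5: r1 = 5, r2 = -21, r3 = 28
step 6: r1 = -6, r2 = -21, r3 = 28
step 7: r1 = -6, r2 = 28, r3 = 28
step 8: r1 = -34, r2 = 28, r3 = 28
step 9: r1 = -34, r2 = 28, r3 = 28
step 10: r1 = -34, r2 = 28, r3 = -28
step 11: r1 = 28, r2 = 28, r3 = -28
step 12: r1 = 28, r2 = 28, r3 = 0
step 13: r1 = 56, r2 = 28, r3 = 0
step 14: r1 = 56, r2 = 28, r3 = 28
step 15: r1 = 56, r2 = 28, r3 = -28
The first disagreement with the printout is at step 5, where the value should be r2 = -21.

step 5, r2 = -21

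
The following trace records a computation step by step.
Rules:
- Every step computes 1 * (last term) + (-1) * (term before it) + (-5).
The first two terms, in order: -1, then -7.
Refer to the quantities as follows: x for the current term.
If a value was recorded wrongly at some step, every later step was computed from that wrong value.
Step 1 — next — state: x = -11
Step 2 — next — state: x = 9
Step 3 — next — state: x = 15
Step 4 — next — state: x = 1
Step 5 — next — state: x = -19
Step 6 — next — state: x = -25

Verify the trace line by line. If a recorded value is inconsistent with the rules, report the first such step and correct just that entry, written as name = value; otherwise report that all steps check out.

Recomputing the run from the initial state:
step 1: x = -11
step 2: x = -9
step 3: x = -3
step 4: x = 1
step 5: x = -1
step 6: x = -7
The first disagreement with the trace is at step 2, where the value should be x = -9.

step 2, x = -9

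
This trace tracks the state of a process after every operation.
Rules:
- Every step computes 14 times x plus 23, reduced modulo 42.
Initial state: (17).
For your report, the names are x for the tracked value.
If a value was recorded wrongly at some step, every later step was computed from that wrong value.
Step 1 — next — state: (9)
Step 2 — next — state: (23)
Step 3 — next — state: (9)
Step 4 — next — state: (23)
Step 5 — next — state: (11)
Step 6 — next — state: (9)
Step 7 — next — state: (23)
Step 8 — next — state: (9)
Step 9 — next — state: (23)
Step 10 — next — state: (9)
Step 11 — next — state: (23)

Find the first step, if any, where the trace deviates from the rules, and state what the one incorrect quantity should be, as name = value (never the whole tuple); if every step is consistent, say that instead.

1. x = (14*17 + 23) mod 42 = 9 (agrees with the trace)
2. x = (14*9 + 23) mod 42 = 23 (agrees with the trace)
3. x = (14*23 + 23) mod 42 = 9 (agrees with the trace)
4. x = (14*9 + 23) mod 42 = 23 (same as recorded)
5. x = (14*23 + 23) mod 42 = 9 (the trace disagrees here)
The earliest wrong entry is at step 5: it should read x = 9.

step 5, x = 9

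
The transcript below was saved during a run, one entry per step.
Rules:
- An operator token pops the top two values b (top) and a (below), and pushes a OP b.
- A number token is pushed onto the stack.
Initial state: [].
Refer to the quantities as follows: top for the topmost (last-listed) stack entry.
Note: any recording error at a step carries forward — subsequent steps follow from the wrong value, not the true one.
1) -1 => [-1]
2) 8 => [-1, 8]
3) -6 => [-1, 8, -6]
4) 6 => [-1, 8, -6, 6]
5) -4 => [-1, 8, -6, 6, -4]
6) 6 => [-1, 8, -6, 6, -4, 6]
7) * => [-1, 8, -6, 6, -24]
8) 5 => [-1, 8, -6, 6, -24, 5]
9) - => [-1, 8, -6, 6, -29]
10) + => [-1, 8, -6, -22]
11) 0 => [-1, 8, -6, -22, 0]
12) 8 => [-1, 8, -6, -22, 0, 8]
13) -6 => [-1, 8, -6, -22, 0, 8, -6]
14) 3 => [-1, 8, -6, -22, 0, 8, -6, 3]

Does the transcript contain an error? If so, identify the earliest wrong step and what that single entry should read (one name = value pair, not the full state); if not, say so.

step 10, top = -23

Step 1: push -1: top = -1 — verified.
Step 2: push 8: top = 8 — checks out.
Step 3: push -6: top = -6 — verified.
Step 4: push 6: top = 6 — consistent with the transcript.
Step 5: push -4: top = -4 — no discrepancy.
Step 6: push 6: top = 6 — in agreement.
Step 7: -4 * 6 = -24 — matches.
Step 8: push 5: top = 5 — no discrepancy.
Step 9: -24 - 5 = -29 — exactly as logged.
Step 10: 6 + -29 = -23 — not what was recorded.
So the first discrepancy is step 10, where the right value is top = -23.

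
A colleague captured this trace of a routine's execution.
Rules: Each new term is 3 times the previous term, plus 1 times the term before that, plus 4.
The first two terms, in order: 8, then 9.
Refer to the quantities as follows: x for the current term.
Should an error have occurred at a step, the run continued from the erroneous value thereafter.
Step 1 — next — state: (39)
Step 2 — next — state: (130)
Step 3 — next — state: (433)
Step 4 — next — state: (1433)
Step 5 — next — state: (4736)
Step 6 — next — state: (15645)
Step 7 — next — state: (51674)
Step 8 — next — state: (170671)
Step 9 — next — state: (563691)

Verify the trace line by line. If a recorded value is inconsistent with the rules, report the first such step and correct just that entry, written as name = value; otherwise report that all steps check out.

Step 1: x = 3*(9) + (1)*(8) + (4) = 39 — confirmed correct.
Step 2: x = 3*(39) + (1)*(9) + (4) = 130 — consistent with the trace.
Step 3: x = 3*(130) + (1)*(39) + (4) = 433 — confirmed correct.
Step 4: x = 3*(433) + (1)*(130) + (4) = 1433 — agrees with the trace.
Step 5: x = 3*(1433) + (1)*(433) + (4) = 4736 — exactly as logged.
Step 6: x = 3*(4736) + (1)*(1433) + (4) = 15645 — consistent with the trace.
Step 7: x = 3*(15645) + (1)*(4736) + (4) = 51675 — the trace disagrees here.
The audit stops at step 7: the recorded entry is wrong and should be x = 51675.

step 7, x = 51675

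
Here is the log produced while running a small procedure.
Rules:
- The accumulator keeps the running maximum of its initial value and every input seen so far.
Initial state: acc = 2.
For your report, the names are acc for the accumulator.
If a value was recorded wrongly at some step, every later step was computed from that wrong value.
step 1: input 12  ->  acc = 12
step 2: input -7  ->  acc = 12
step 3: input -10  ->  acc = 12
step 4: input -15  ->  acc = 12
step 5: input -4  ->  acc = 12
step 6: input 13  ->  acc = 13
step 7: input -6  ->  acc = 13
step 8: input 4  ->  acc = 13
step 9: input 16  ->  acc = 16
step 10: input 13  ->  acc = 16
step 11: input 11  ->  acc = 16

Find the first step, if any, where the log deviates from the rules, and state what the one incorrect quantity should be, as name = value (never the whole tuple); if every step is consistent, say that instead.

Recomputing the run from the initial state:
step 1: acc = 12
step 2: acc = 12
step 3: acc = 12
step 4: acc = 12
step 5: acc = 12
step 6: acc = 13
step 7: acc = 13
step 8: acc = 13
step 9: acc = 16
step 10: acc = 16
step 11: acc = 16
This matches the log at every step.

no error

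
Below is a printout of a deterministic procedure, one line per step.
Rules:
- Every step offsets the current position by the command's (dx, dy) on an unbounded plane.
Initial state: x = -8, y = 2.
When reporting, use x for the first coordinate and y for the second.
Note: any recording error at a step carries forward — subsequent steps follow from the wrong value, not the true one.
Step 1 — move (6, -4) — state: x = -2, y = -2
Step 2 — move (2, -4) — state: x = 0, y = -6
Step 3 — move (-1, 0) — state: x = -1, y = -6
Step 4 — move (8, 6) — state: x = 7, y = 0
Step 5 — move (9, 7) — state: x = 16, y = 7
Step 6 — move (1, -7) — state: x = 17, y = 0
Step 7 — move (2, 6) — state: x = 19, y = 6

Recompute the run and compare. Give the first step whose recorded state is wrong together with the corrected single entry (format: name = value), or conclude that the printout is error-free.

no error

Recomputing the run from the initial state:
step 1: x = -2, y = -2
step 2: x = 0, y = -6
step 3: x = -1, y = -6
step 4: x = 7, y = 0
step 5: x = 16, y = 7
step 6: x = 17, y = 0
step 7: x = 19, y = 6
This matches the printout at every step.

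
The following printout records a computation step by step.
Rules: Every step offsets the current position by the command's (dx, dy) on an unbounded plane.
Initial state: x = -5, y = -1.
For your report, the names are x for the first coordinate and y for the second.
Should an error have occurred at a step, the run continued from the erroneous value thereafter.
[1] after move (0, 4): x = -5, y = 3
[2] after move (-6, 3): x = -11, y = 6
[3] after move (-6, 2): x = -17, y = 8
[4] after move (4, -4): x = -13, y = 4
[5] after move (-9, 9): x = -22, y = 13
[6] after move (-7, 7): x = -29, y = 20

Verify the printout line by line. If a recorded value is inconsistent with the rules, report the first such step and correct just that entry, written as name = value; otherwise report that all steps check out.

step 1: x = -5 + (0) = -5, y = -1 + (4) = 3 -> exactly as logged
step 2: x = -5 + (-6) = -11, y = 3 + (3) = 6 -> verified
step 3: x = -11 + (-6) = -17, y = 6 + (2) = 8 -> confirmed correct
step 4: x = -17 + (4) = -13, y = 8 + (-4) = 4 -> in agreement
step 5: x = -13 + (-9) = -22, y = 4 + (9) = 13 -> agrees with the printout
step 6: x = -22 + (-7) = -29, y = 13 + (7) = 20 -> same as recorded
The whole run recomputes cleanly — no discrepancies.

no error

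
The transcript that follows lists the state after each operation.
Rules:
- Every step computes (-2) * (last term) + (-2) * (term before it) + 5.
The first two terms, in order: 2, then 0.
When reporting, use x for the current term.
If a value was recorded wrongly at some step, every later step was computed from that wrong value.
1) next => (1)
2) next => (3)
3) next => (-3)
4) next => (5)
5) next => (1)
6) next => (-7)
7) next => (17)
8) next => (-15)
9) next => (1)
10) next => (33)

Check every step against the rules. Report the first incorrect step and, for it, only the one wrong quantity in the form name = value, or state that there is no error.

1. x = -2*(0) + (-2)*(2) + (5) = 1 (checks out)
2. x = -2*(1) + (-2)*(0) + (5) = 3 (consistent with the transcript)
3. x = -2*(3) + (-2)*(1) + (5) = -3 (checks out)
4. x = -2*(-3) + (-2)*(3) + (5) = 5 (exactly as logged)
5. x = -2*(5) + (-2)*(-3) + (5) = 1 (matches)
6. x = -2*(1) + (-2)*(5) + (5) = -7 (exactly as logged)
7. x = -2*(-7) + (-2)*(1) + (5) = 17 (no discrepancy)
8. x = -2*(17) + (-2)*(-7) + (5) = -15 (consistent with the transcript)
9. x = -2*(-15) + (-2)*(17) + (5) = 1 (confirmed correct)
10. x = -2*(1) + (-2)*(-15) + (5) = 33 (consistent with the transcript)
The whole run recomputes cleanly — no discrepancies.

no error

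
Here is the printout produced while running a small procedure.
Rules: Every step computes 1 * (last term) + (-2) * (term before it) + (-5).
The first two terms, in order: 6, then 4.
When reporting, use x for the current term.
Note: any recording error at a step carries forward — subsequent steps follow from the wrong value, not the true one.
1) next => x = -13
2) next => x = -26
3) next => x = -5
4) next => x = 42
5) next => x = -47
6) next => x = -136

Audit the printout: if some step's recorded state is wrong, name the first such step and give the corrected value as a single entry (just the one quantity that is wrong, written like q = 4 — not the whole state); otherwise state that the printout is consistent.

Recomputing the run from the initial state:
step 1: x = -13
step 2: x = -26
step 3: x = -5
step 4: x = 42
step 5: x = 47
step 6: x = -42
The first disagreement with the printout is at step 5, where the value should be x = 47.

step 5, x = 47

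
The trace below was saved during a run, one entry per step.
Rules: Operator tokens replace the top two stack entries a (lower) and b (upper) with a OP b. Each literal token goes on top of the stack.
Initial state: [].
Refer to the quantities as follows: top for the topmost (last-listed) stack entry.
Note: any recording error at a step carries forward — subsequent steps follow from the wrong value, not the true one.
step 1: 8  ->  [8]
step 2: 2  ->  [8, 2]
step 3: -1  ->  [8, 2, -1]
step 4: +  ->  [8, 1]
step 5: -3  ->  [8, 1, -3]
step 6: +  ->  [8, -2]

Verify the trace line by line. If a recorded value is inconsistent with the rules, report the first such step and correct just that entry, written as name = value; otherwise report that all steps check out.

1. push 8: top = 8 (checks out)
2. push 2: top = 2 (verified)
3. push -1: top = -1 (verified)
4. 2 + -1 = 1 (matches)
5. push -3: top = -3 (confirmed correct)
6. 1 + -3 = -2 (verified)
No step deviates from the rules.

no error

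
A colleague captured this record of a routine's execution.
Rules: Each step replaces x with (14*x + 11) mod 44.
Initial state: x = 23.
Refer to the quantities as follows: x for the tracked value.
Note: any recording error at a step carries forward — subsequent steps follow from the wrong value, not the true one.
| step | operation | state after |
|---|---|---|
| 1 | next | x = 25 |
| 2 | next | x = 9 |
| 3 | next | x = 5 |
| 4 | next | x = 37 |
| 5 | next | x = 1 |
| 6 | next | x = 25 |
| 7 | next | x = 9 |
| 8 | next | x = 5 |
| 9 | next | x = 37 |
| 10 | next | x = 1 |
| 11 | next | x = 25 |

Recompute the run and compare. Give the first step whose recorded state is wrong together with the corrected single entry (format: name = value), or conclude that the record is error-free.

no error

Recomputing the run from the initial state:
step 1: x = 25
step 2: x = 9
step 3: x = 5
step 4: x = 37
step 5: x = 1
step 6: x = 25
step 7: x = 9
step 8: x = 5
step 9: x = 37
step 10: x = 1
step 11: x = 25
This matches the record at every step.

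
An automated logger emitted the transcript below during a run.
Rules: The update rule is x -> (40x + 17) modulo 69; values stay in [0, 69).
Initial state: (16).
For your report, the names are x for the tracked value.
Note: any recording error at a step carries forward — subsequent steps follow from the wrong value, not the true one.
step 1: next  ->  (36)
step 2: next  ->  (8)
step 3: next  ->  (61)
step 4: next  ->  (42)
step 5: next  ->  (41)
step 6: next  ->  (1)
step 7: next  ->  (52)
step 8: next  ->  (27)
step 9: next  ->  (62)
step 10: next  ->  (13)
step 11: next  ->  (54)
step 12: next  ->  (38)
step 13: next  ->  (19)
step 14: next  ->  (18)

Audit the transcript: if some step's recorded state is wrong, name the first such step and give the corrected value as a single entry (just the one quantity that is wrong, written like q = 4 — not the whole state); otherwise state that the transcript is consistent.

step 7, x = 57

Recomputing the run from the initial state:
step 1: x = 36
step 2: x = 8
step 3: x = 61
step 4: x = 42
step 5: x = 41
step 6: x = 1
step 7: x = 57
step 8: x = 20
step 9: x = 58
step 10: x = 60
step 11: x = 2
step 12: x = 28
step 13: x = 33
step 14: x = 26
The first disagreement with the transcript is at step 7, where the value should be x = 57.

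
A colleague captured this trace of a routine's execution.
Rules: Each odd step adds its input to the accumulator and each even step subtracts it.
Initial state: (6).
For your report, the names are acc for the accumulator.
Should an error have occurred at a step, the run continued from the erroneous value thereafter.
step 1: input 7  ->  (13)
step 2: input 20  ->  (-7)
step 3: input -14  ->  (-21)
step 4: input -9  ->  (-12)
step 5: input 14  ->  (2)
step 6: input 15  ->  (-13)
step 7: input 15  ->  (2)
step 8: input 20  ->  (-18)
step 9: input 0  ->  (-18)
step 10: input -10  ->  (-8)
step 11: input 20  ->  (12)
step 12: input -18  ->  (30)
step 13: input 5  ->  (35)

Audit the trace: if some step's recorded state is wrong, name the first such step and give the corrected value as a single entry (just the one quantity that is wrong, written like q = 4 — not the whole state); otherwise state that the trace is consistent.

no error

1. acc = 6 + 7 = 13 (checks out)
2. acc = 13 - 20 = -7 (in agreement)
3. acc = -7 + -14 = -21 (verified)
4. acc = -21 - -9 = -12 (consistent with the trace)
5. acc = -12 + 14 = 2 (consistent with the trace)
6. acc = 2 - 15 = -13 (no discrepancy)
7. acc = -13 + 15 = 2 (matches)
8. acc = 2 - 20 = -18 (consistent with the trace)
9. acc = -18 + 0 = -18 (confirmed correct)
10. acc = -18 - -10 = -8 (exactly as logged)
11. acc = -8 + 20 = 12 (consistent with the trace)
12. acc = 12 - -18 = 30 (no discrepancy)
13. acc = 30 + 5 = 35 (checks out)
Each recorded entry agrees with the recomputation.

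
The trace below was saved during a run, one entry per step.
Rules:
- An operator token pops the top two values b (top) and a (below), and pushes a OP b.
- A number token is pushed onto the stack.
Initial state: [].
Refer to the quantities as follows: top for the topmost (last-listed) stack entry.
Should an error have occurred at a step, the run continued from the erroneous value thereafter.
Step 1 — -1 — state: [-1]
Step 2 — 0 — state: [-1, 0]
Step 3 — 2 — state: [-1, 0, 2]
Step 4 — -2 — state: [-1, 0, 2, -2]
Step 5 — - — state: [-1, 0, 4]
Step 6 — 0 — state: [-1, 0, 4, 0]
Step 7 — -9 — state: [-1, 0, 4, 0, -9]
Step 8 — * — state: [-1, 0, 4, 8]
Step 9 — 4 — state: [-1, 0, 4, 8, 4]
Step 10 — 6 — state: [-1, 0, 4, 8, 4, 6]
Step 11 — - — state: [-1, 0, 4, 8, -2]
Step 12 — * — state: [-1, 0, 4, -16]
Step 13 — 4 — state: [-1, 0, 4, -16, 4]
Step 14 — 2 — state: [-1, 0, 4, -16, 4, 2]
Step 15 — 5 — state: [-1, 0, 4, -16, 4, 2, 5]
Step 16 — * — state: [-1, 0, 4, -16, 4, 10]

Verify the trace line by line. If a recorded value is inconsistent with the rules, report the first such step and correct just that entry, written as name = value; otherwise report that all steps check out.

step 8, top = 0

1. push -1: top = -1 (matches)
2. push 0: top = 0 (consistent with the trace)
3. push 2: top = 2 (exactly as logged)
4. push -2: top = -2 (verified)
5. 2 - -2 = 4 (exactly as logged)
6. push 0: top = 0 (verified)
7. push -9: top = -9 (matches)
8. 0 * -9 = 0 (not what was recorded)
That makes step 8 the first incorrect line — top = 0 is what it should show.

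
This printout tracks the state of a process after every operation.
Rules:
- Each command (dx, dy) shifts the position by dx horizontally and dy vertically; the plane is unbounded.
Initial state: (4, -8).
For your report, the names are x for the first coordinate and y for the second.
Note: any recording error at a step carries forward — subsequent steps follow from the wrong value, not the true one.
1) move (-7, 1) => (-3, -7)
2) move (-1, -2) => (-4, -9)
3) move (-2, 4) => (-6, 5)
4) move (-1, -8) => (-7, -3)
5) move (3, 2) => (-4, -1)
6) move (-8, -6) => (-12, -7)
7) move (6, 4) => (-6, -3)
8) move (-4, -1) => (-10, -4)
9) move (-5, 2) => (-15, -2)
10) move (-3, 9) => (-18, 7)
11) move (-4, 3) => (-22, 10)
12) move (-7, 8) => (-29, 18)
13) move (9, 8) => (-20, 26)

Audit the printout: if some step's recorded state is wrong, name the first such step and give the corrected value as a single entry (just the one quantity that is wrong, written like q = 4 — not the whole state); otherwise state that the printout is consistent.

step 3, y = -5

1. x = 4 + (-7) = -3, y = -8 + (1) = -7 (exactly as logged)
2. x = -3 + (-1) = -4, y = -7 + (-2) = -9 (verified)
3. x = -4 + (-2) = -6, y = -9 + (4) = -5 (the printout disagrees here)
The audit stops at step 3: the recorded entry is wrong and should be y = -5.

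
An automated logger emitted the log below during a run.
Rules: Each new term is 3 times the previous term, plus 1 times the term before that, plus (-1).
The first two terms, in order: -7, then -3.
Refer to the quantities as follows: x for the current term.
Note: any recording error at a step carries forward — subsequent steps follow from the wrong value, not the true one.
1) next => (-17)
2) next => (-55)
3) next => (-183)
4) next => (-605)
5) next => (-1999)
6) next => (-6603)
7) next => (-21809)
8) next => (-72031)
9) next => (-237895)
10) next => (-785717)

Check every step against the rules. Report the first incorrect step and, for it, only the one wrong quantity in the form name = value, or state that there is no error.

step 1: x = 3*(-3) + (1)*(-7) + (-1) = -17 -> confirmed correct
step 2: x = 3*(-17) + (1)*(-3) + (-1) = -55 -> matches
step 3: x = 3*(-55) + (1)*(-17) + (-1) = -183 -> exactly as logged
step 4: x = 3*(-183) + (1)*(-55) + (-1) = -605 -> consistent with the log
step 5: x = 3*(-605) + (1)*(-183) + (-1) = -1999 -> no discrepancy
step 6: x = 3*(-1999) + (1)*(-605) + (-1) = -6603 -> no discrepancy
step 7: x = 3*(-6603) + (1)*(-1999) + (-1) = -21809 -> confirmed correct
step 8: x = 3*(-21809) + (1)*(-6603) + (-1) = -72031 -> same as recorded
step 9: x = 3*(-72031) + (1)*(-21809) + (-1) = -237903 -> not what was recorded
Conclusion: step 9 carries the first error; the entry should be x = -237903.

step 9, x = -237903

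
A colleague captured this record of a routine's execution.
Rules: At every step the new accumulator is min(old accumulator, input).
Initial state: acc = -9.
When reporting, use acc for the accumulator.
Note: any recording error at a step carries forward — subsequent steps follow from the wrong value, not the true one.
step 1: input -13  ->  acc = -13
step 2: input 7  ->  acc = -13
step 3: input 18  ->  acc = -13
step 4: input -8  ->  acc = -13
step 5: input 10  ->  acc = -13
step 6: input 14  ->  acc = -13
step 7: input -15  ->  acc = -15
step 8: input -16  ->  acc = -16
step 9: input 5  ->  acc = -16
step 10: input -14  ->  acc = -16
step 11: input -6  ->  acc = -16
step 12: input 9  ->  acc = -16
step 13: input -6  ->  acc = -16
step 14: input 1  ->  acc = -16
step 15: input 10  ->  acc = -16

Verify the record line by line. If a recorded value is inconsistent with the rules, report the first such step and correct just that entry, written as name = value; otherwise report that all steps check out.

no error

Step 1: acc = min(-9, -13) = -13 — in agreement.
Step 2: acc = min(-13, 7) = -13 — same as recorded.
Step 3: acc = min(-13, 18) = -13 — checks out.
Step 4: acc = min(-13, -8) = -13 — confirmed correct.
Step 5: acc = min(-13, 10) = -13 — no discrepancy.
Step 6: acc = min(-13, 14) = -13 — consistent with the record.
Step 7: acc = min(-13, -15) = -15 — agrees with the record.
Step 8: acc = min(-15, -16) = -16 — confirmed correct.
Step 9: acc = min(-16, 5) = -16 — in agreement.
Step 10: acc = min(-16, -14) = -16 — checks out.
Step 11: acc = min(-16, -6) = -16 — same as recorded.
Step 12: acc = min(-16, 9) = -16 — no discrepancy.
Step 13: acc = min(-16, -6) = -16 — exactly as logged.
Step 14: acc = min(-16, 1) = -16 — matches.
Step 15: acc = min(-16, 10) = -16 — exactly as logged.
Every step is consistent.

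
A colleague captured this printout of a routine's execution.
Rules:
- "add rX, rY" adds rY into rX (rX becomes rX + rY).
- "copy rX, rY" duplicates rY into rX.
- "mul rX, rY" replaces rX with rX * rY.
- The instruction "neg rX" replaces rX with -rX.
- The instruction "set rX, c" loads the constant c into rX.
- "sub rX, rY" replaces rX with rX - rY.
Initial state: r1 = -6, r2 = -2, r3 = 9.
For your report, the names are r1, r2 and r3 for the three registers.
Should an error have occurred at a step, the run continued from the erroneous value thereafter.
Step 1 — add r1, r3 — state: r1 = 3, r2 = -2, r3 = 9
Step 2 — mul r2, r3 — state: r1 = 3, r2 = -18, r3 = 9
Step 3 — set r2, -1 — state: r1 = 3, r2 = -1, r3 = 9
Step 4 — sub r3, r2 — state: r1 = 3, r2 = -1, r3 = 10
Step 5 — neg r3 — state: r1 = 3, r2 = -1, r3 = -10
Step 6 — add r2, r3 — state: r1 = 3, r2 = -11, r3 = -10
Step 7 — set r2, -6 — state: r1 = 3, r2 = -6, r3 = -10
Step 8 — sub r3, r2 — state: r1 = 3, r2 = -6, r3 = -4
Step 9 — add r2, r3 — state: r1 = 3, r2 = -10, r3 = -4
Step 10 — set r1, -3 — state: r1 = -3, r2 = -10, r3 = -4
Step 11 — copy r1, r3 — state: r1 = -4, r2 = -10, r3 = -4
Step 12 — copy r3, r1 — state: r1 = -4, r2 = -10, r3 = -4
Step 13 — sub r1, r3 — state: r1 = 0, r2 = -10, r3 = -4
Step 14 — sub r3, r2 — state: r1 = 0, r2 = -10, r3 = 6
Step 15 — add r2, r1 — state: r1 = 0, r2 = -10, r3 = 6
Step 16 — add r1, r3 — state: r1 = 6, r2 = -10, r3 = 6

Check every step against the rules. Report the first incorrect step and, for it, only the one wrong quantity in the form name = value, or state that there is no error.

no error

Recomputing the run from the initial state:
step 1: r1 = 3, r2 = -2, r3 = 9
step 2: r1 = 3, r2 = -18, r3 = 9
step 3: r1 = 3, r2 = -1, r3 = 9
step 4: r1 = 3, r2 = -1, r3 = 10
step 5: r1 = 3, r2 = -1, r3 = -10
step 6: r1 = 3, r2 = -11, r3 = -10
step 7: r1 = 3, r2 = -6, r3 = -10
step 8: r1 = 3, r2 = -6, r3 = -4
step 9: r1 = 3, r2 = -10, r3 = -4
step 10: r1 = -3, r2 = -10, r3 = -4
step 11: r1 = -4, r2 = -10, r3 = -4
step 12: r1 = -4, r2 = -10, r3 = -4
step 13: r1 = 0, r2 = -10, r3 = -4
step 14: r1 = 0, r2 = -10, r3 = 6
step 15: r1 = 0, r2 = -10, r3 = 6
step 16: r1 = 6, r2 = -10, r3 = 6
This matches the printout at every step.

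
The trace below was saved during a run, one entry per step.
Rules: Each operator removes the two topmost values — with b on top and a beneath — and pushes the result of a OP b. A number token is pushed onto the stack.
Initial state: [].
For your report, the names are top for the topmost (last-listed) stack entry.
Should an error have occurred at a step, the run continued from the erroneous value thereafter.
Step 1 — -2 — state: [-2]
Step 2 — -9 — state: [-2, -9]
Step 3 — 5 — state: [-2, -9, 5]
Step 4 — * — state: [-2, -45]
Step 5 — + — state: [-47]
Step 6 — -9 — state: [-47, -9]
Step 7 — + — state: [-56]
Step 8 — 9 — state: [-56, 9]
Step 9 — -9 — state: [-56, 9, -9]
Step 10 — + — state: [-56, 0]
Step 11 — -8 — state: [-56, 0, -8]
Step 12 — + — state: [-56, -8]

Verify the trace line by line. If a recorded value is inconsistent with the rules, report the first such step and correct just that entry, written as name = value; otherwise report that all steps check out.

Recomputing the run from the initial state:
step 1: [-2]
step 2: [-2, -9]
step 3: [-2, -9, 5]
step 4: [-2, -45]
step 5: [-47]
step 6: [-47, -9]
step 7: [-56]
step 8: [-56, 9]
step 9: [-56, 9, -9]
step 10: [-56, 0]
step 11: [-56, 0, -8]
step 12: [-56, -8]
This matches the trace at every step.

no error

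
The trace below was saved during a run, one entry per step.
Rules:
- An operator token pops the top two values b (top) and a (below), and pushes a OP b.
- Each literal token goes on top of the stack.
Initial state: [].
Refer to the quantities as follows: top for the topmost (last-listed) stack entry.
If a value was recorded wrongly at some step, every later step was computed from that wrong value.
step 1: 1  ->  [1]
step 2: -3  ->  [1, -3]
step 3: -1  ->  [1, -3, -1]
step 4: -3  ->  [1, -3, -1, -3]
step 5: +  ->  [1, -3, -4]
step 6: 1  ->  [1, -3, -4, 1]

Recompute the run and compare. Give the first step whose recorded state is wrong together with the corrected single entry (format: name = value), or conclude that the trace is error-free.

step 1: push 1: top = 1 -> consistent with the trace
step 2: push -3: top = -3 -> same as recorded
step 3: push -1: top = -1 -> verified
step 4: push -3: top = -3 -> matches
step 5: -1 + -3 = -4 -> in agreement
step 6: push 1: top = 1 -> confirmed correct
All entries verified; no error found.

no error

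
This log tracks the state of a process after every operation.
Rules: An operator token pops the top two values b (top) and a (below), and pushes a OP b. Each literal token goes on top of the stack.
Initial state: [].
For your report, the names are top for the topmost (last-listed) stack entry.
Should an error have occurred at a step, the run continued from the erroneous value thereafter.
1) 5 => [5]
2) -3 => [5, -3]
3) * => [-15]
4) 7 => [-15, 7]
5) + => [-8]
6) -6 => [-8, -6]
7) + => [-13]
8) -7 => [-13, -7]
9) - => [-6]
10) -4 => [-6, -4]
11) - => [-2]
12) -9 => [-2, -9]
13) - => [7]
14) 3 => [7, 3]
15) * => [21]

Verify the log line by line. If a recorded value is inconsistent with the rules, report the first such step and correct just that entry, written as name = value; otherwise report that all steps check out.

step 7, top = -14

step 1: push 5: top = 5 -> no discrepancy
step 2: push -3: top = -3 -> checks out
step 3: 5 * -3 = -15 -> consistent with the log
step 4: push 7: top = 7 -> no discrepancy
step 5: -15 + 7 = -8 -> matches
step 6: push -6: top = -6 -> consistent with the log
step 7: -8 + -6 = -14 -> a discrepancy with the log
First incorrect step: 7; the correct value is top = -14.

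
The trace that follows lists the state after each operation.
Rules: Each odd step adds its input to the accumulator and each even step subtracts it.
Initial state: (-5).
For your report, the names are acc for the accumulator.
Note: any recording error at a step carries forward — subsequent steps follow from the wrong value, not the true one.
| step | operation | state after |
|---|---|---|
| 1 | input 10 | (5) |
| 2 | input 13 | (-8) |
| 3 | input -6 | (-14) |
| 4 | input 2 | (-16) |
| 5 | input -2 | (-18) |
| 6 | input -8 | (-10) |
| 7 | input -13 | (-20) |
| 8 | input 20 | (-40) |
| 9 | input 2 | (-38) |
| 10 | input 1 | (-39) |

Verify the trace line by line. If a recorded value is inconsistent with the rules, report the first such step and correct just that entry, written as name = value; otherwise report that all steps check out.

step 7, acc = -23

Recomputing the run from the initial state:
step 1: acc = 5
step 2: acc = -8
step 3: acc = -14
step 4: acc = -16
step 5: acc = -18
step 6: acc = -10
step 7: acc = -23
step 8: acc = -43
step 9: acc = -41
step 10: acc = -42
The first disagreement with the trace is at step 7, where the value should be acc = -23.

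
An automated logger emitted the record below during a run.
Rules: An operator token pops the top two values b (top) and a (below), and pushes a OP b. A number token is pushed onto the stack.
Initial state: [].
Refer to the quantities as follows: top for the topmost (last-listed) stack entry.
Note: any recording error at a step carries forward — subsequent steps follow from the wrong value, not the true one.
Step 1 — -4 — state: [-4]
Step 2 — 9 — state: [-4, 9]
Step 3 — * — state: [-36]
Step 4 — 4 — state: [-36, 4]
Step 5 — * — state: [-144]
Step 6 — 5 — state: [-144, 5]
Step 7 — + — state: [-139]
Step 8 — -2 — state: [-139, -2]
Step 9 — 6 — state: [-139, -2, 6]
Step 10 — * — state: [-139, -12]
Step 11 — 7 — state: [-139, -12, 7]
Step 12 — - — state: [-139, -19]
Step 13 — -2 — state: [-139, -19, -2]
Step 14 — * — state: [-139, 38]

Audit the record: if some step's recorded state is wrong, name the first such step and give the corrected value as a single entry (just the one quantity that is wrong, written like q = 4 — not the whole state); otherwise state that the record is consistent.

no error

Recomputing the run from the initial state:
step 1: [-4]
step 2: [-4, 9]
step 3: [-36]
step 4: [-36, 4]
step 5: [-144]
step 6: [-144, 5]
step 7: [-139]
step 8: [-139, -2]
step 9: [-139, -2, 6]
step 10: [-139, -12]
step 11: [-139, -12, 7]
step 12: [-139, -19]
step 13: [-139, -19, -2]
step 14: [-139, 38]
This matches the record at every step.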